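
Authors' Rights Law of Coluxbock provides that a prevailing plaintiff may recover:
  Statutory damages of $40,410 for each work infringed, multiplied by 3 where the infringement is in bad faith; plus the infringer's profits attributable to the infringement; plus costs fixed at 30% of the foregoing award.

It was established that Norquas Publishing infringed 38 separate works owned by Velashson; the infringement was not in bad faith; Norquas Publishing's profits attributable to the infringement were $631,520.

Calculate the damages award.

Statutory damages: 38 × $40,410 = $1,535,580
Infringement not in bad faith: no ×3 enhancement.
Combined award: $1,535,580 + $631,520 = $2,167,100
Costs: 30% of $2,167,100 = $650,130
Award plus costs: $2,167,100 + $650,130 = $2,817,230

Award: $2,817,230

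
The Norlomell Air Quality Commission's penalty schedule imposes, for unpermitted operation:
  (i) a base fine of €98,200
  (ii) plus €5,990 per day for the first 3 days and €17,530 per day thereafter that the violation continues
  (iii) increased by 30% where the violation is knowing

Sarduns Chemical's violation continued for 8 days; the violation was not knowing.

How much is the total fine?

€203,820

First 3 days: 3 × €5,990 = €17,970
Remaining days: (8 − 3) × €17,530 = €87,650
Per-day component: €17,970 + €87,650 = €105,620
Base plus per-day: €98,200 + €105,620 = €203,820
The violation was not knowing: no 30% increase.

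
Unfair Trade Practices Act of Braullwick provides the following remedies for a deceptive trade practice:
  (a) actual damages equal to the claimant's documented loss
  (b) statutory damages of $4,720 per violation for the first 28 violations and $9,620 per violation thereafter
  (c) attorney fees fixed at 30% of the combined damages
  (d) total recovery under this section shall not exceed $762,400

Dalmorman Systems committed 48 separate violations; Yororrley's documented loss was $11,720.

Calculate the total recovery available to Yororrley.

First 28 violations: 28 × $4,720 = $132,160
Remaining violations: (48 − 28) × $9,620 = $192,400
Statutory damages: $132,160 + $192,400 = $324,560
Combined damages: $11,720 + $324,560 = $336,280
Attorney fees: 30% of $336,280 = $100,884
Total before cap: $336,280 + $100,884 = $437,164
Cap at $762,400: $437,164 is within the cap, no reduction.

Total recovery: $437,164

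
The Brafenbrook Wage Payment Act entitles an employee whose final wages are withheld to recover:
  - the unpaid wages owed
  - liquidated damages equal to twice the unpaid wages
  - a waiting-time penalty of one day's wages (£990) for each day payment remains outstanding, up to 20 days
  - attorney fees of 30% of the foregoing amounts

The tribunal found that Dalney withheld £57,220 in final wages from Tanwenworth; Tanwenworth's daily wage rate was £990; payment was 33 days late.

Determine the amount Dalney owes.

Doubled: 2 × £57,220 = £114,440
Penalty days: min(33, 20) = 20
Waiting-time penalty: 20 × £990 = £19,800
Subtotal: £57,220 + £114,440 + £19,800 = £191,460
Attorney fees: 30% of £191,460 = £57,438
Total award: £191,460 + £57,438 = £248,898

£248,898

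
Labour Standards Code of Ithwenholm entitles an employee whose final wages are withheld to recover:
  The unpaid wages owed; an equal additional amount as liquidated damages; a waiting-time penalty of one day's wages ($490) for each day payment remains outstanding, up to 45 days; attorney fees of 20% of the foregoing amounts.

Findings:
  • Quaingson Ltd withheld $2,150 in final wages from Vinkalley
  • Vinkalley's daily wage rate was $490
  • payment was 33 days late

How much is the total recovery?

$24,564

Liquidated damages (equal amount): $2,150
Penalty days: min(33, 45) = 33
Waiting-time penalty: 33 × $490 = $16,170
Subtotal: $2,150 + $2,150 + $16,170 = $20,470
Attorney fees: 20% of $20,470 = $4,094
Total award: $20,470 + $4,094 = $24,564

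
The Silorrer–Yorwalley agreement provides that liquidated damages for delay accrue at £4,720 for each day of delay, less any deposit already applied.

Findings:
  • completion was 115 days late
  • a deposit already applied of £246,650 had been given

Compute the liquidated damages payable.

Per-day damages: 115 × £4,720 = £542,800
Less deposit already applied: £542,800 − £246,650 = £296,150

£296,150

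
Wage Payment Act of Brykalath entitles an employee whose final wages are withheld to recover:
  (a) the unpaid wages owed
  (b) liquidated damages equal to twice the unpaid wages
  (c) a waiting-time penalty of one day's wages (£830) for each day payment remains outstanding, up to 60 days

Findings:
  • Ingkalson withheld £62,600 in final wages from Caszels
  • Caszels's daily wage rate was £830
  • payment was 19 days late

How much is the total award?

Doubled: 2 × £62,600 = £125,200
Penalty days: min(19, 60) = 19
Waiting-time penalty: 19 × £830 = £15,770
Total award: £62,600 + £125,200 + £15,770 = £203,570

£203,570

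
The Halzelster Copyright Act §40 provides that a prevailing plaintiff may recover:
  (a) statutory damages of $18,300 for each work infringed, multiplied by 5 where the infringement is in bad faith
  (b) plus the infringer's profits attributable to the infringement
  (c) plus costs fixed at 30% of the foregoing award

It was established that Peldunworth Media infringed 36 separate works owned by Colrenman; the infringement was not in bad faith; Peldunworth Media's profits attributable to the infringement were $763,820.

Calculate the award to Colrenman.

$1,849,406

Statutory damages: 36 × $18,300 = $658,800
Infringement not in bad faith: no ×5 enhancement.
Combined award: $658,800 + $763,820 = $1,422,620
Costs: 30% of $1,422,620 = $426,786
Award plus costs: $1,422,620 + $426,786 = $1,849,406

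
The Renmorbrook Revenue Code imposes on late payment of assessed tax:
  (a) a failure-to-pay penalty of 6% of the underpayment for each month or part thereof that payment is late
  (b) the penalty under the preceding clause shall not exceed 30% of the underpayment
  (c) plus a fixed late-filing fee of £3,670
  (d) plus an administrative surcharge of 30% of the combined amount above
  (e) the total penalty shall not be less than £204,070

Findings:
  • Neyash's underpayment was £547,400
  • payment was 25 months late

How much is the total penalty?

£218,257

Accrued rate: 6% × 25 = 150%, capped at 30% → 30%
Failure-to-pay penalty: 30% of £547,400 = £164,220
Penalty before surcharge: £164,220 + £3,670 = £167,890
Administrative surcharge: 30% of £167,890 = £50,367
Total penalty: £167,890 + £50,367 = £218,257
Minimum £204,070: £218,257 meets the minimum, no increase.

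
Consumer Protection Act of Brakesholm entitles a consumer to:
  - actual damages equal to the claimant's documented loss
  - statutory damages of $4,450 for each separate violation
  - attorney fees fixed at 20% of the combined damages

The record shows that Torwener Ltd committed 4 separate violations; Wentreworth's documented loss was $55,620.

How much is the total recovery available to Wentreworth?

$88,104

Statutory damages: 4 × $4,450 = $17,800
Combined damages: $55,620 + $17,800 = $73,420
Attorney fees: 20% of $73,420 = $14,684
Total recovery: $73,420 + $14,684 = $88,104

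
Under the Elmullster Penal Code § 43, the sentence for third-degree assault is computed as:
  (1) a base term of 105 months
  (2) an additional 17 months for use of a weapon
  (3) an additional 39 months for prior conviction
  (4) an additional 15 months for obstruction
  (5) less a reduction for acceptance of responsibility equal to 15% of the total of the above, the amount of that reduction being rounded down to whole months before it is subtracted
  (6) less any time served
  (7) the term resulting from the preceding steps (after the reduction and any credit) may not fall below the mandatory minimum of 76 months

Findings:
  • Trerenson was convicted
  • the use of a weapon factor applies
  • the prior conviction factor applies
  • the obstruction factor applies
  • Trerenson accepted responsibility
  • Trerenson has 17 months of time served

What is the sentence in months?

133 months

Use of a weapon enhancement: +17 months
Prior conviction enhancement: +39 months
Obstruction enhancement: +15 months
Adjusted term: 105 months + 17 months + 39 months + 15 months = 176 months
Acceptance of responsibility reduction: 15% of 176 months = 26 months (rounded down)
After reduction: 176 − 26 = 150 months
Less time served: 150 months − 17 months = 133 months
Minimum 76 months: 133 months meets the minimum, no increase.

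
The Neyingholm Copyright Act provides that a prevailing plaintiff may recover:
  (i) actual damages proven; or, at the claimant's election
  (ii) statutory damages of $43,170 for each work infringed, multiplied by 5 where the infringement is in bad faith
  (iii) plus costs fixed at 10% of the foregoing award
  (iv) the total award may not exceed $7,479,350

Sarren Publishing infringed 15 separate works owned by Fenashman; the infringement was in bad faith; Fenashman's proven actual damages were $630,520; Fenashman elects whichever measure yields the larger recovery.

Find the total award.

Statutory damages: 15 × $43,170 = $647,550
Multiplied by 5: 5 × $647,550 = $3,237,750
Greater of actual damages ($630,520) or enhanced statutory damages ($3,237,750): $3,237,750
Costs: 10% of $3,237,750 = $323,775
Award plus costs: $3,237,750 + $323,775 = $3,561,525
Cap at $7,479,350: $3,561,525 is within the cap, no reduction.

Award: $3,561,525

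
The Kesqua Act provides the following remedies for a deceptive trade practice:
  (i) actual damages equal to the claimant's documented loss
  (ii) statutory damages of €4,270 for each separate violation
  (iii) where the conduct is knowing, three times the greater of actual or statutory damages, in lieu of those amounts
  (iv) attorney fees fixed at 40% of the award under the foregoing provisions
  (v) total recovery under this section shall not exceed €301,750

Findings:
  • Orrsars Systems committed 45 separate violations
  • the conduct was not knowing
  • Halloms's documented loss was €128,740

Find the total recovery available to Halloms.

€301,750

Statutory damages: 45 × €4,270 = €192,150
Conduct not knowing: the in-lieu enhancement does not apply.
Actual plus statutory damages: €128,740 + €192,150 = €320,890
Attorney fees: 40% of €320,890 = €128,356
Total before cap: €320,890 + €128,356 = €449,246
Cap at €301,750: €449,246 exceeds the cap → €301,750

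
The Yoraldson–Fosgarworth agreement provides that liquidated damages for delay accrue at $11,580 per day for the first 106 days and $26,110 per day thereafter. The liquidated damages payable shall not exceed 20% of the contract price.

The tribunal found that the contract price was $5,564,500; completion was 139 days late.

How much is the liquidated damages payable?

First 106 days: 106 × $11,580 = $1,227,480
Remaining days: (139 − 106) × $26,110 = $861,630
Accrued per-day damages: $1,227,480 + $861,630 = $2,089,110
Cap: 20% of $5,564,500 = $1,112,900
Cap at $1,112,900: $2,089,110 exceeds the cap → $1,112,900

$1,112,900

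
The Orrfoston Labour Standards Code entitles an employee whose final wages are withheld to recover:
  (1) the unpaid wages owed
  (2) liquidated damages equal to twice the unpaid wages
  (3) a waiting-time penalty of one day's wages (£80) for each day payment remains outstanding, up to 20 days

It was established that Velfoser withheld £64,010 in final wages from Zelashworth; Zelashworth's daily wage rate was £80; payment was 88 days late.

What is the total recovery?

Total award: £193,630

Doubled: 2 × £64,010 = £128,020
Penalty days: min(88, 20) = 20
Waiting-time penalty: 20 × £80 = £1,600
Total award: £64,010 + £128,020 + £1,600 = £193,630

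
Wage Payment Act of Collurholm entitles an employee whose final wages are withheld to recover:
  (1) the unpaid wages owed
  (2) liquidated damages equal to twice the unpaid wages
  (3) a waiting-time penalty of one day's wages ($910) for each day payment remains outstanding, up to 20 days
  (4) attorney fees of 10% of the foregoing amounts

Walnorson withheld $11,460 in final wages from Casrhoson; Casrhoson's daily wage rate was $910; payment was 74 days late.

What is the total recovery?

$57,838

Doubled: 2 × $11,460 = $22,920
Penalty days: min(74, 20) = 20
Waiting-time penalty: 20 × $910 = $18,200
Subtotal: $11,460 + $22,920 + $18,200 = $52,580
Attorney fees: 10% of $52,580 = $5,258
Total award: $52,580 + $5,258 = $57,838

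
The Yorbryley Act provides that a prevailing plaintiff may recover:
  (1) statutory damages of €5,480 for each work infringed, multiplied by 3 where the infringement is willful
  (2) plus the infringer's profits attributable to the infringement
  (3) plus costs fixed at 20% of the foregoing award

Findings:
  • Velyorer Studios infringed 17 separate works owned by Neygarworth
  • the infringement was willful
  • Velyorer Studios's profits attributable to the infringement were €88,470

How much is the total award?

Award: €441,540

Statutory damages: 17 × €5,480 = €93,160
Trebled: 3 × €93,160 = €279,480
Combined award: €279,480 + €88,470 = €367,950
Costs: 20% of €367,950 = €73,590
Award plus costs: €367,950 + €73,590 = €441,540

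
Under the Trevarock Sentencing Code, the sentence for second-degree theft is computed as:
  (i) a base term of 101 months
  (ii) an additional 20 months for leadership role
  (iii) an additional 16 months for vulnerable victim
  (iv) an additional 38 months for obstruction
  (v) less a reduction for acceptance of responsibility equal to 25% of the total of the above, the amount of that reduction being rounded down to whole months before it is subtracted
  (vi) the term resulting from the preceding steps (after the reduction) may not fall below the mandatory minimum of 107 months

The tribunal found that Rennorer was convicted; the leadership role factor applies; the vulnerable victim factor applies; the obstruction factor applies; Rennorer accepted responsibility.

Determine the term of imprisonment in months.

Leadership role enhancement: +20 months
Vulnerable victim enhancement: +16 months
Obstruction enhancement: +38 months
Adjusted term: 101 months + 20 months + 16 months + 38 months = 175 months
Acceptance of responsibility reduction: 25% of 175 months = 43 months (rounded down)
After reduction: 175 − 43 = 132 months
Minimum 107 months: 132 months meets the minimum, no increase.

132 months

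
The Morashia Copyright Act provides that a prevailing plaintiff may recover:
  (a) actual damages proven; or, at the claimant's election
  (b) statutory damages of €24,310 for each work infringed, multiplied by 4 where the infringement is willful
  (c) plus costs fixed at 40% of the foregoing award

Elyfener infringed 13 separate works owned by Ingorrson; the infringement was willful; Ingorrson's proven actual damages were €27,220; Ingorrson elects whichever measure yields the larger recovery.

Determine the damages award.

Statutory damages: 13 × €24,310 = €316,030
Multiplied by 4: 4 × €316,030 = €1,264,120
Greater of actual damages (€27,220) or enhanced statutory damages (€1,264,120): €1,264,120
Costs: 40% of €1,264,120 = €505,648
Award plus costs: €1,264,120 + €505,648 = €1,769,768

€1,769,768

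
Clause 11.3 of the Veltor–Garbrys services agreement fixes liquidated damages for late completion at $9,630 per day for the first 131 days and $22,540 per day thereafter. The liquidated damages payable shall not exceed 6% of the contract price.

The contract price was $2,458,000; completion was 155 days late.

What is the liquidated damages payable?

$147,480

First 131 days: 131 × $9,630 = $1,261,530
Remaining days: (155 − 131) × $22,540 = $540,960
Accrued per-day damages: $1,261,530 + $540,960 = $1,802,490
Cap: 6% of $2,458,000 = $147,480
Cap at $147,480: $1,802,490 exceeds the cap → $147,480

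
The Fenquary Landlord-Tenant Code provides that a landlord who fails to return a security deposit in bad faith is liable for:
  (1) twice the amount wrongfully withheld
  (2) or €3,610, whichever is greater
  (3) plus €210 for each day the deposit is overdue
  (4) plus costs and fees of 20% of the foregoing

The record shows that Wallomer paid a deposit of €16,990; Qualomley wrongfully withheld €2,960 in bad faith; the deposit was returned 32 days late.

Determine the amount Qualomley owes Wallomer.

Doubled: 2 × €2,960 = €5,920
Minimum €3,610: €5,920 meets the minimum, no increase.
Late-return penalty: 32 × €210 = €6,720
Damages plus late penalty: €5,920 + €6,720 = €12,640
Costs and fees: 20% of €12,640 = €2,528
Total recovery: €12,640 + €2,528 = €15,168

Recovery: €15,168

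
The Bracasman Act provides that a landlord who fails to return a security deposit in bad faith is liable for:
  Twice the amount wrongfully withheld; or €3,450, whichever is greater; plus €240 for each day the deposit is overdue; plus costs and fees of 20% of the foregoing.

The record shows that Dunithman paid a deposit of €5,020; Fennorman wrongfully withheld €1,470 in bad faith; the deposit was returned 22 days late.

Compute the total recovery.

€10,476

Doubled: 2 × €1,470 = €2,940
Minimum €3,450: €2,940 is below the minimum → €3,450
Late-return penalty: 22 × €240 = €5,280
Damages plus late penalty: €3,450 + €5,280 = €8,730
Costs and fees: 20% of €8,730 = €1,746
Total recovery: €8,730 + €1,746 = €10,476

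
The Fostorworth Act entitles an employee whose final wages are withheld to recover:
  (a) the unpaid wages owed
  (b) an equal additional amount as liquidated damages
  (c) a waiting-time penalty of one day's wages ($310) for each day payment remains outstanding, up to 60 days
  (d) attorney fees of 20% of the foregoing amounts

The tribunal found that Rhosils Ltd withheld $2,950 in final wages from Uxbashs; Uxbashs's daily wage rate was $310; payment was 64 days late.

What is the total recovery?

Liquidated damages (equal amount): $2,950
Penalty days: min(64, 60) = 60
Waiting-time penalty: 60 × $310 = $18,600
Subtotal: $2,950 + $2,950 + $18,600 = $24,500
Attorney fees: 20% of $24,500 = $4,900
Total award: $24,500 + $4,900 = $29,400

$29,400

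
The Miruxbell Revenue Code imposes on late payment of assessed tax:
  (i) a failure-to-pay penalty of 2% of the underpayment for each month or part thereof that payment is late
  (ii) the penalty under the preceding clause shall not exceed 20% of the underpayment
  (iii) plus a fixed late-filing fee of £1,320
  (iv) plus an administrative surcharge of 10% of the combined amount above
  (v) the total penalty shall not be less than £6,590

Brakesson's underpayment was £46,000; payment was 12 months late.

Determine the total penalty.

£11,572

Accrued rate: 2% × 12 = 24%, capped at 20% → 20%
Failure-to-pay penalty: 20% of £46,000 = £9,200
Penalty before surcharge: £9,200 + £1,320 = £10,520
Administrative surcharge: 10% of £10,520 = £1,052
Total penalty: £10,520 + £1,052 = £11,572
Minimum £6,590: £11,572 meets the minimum, no increase.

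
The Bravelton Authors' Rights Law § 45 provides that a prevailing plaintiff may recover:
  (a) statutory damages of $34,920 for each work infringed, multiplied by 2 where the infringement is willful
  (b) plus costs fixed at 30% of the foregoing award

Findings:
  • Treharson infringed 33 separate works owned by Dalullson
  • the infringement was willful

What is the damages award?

$2,996,136

Statutory damages: 33 × $34,920 = $1,152,360
Doubled: 2 × $1,152,360 = $2,304,720
Costs: 30% of $2,304,720 = $691,416
Award plus costs: $2,304,720 + $691,416 = $2,996,136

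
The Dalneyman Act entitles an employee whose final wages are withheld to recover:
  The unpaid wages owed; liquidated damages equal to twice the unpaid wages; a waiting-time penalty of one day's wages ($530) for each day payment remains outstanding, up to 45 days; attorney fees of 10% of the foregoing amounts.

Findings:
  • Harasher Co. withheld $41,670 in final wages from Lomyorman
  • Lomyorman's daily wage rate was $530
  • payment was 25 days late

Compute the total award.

Doubled: 2 × $41,670 = $83,340
Penalty days: min(25, 45) = 25
Waiting-time penalty: 25 × $530 = $13,250
Subtotal: $41,670 + $83,340 + $13,250 = $138,260
Attorney fees: 10% of $138,260 = $13,826
Total award: $138,260 + $13,826 = $152,086

$152,086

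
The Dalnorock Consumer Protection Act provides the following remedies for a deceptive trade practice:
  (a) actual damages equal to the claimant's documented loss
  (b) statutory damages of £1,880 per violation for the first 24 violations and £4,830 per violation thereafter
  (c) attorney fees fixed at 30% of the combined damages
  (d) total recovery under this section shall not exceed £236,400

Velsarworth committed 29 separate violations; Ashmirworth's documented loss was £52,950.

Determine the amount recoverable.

First 24 violations: 24 × £1,880 = £45,120
Remaining violations: (29 − 24) × £4,830 = £24,150
Statutory damages: £45,120 + £24,150 = £69,270
Combined damages: £52,950 + £69,270 = £122,220
Attorney fees: 30% of £122,220 = £36,666
Total before cap: £122,220 + £36,666 = £158,886
Cap at £236,400: £158,886 is within the cap, no reduction.

£158,886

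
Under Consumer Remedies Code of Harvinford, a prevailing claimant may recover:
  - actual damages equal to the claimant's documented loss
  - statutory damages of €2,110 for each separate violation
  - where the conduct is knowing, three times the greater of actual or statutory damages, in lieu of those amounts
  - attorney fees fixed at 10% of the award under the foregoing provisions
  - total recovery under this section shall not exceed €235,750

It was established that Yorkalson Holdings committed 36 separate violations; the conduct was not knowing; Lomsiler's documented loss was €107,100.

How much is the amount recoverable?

Statutory damages: 36 × €2,110 = €75,960
Conduct not knowing: the in-lieu enhancement does not apply.
Actual plus statutory damages: €107,100 + €75,960 = €183,060
Attorney fees: 10% of €183,060 = €18,306
Total before cap: €183,060 + €18,306 = €201,366
Cap at €235,750: €201,366 is within the cap, no reduction.

€201,366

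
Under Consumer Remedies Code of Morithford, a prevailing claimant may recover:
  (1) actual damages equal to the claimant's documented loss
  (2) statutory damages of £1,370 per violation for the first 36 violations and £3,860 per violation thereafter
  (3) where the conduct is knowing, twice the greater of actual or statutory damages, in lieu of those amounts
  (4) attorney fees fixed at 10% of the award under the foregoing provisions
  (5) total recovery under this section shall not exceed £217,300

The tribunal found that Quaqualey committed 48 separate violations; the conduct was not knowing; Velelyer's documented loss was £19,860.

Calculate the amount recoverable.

First 36 violations: 36 × £1,370 = £49,320
Remaining violations: (48 − 36) × £3,860 = £46,320
Statutory damages: £49,320 + £46,320 = £95,640
Conduct not knowing: the in-lieu enhancement does not apply.
Actual plus statutory damages: £19,860 + £95,640 = £115,500
Attorney fees: 10% of £115,500 = £11,550
Total before cap: £115,500 + £11,550 = £127,050
Cap at £217,300: £127,050 is within the cap, no reduction.

£127,050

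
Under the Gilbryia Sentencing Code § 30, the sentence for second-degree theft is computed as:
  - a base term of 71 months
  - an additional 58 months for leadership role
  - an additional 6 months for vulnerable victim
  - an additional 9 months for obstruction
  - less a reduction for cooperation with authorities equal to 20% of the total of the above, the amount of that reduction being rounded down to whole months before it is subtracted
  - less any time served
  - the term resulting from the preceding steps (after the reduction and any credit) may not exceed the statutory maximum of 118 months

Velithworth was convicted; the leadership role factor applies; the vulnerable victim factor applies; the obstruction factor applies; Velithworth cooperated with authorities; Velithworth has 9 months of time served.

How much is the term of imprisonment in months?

Leadership role enhancement: +58 months
Vulnerable victim enhancement: +6 months
Obstruction enhancement: +9 months
Adjusted term: 71 months + 58 months + 6 months + 9 months = 144 months
Cooperation with authorities reduction: 20% of 144 months = 28 months (rounded down)
After reduction: 144 − 28 = 116 months
Less time served: 116 months − 9 months = 107 months
Cap at 118 months: 107 months is within the cap, no reduction.

107 months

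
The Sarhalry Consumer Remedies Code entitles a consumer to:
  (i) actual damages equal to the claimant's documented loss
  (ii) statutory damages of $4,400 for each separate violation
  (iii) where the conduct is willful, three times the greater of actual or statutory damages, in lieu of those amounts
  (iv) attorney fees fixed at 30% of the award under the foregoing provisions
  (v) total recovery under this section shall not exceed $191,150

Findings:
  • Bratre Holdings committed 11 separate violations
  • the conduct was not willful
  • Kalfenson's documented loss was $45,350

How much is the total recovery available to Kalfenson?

$121,875

Statutory damages: 11 × $4,400 = $48,400
Conduct not willful: the in-lieu enhancement does not apply.
Actual plus statutory damages: $45,350 + $48,400 = $93,750
Attorney fees: 30% of $93,750 = $28,125
Total before cap: $93,750 + $28,125 = $121,875
Cap at $191,150: $121,875 is within the cap, no reduction.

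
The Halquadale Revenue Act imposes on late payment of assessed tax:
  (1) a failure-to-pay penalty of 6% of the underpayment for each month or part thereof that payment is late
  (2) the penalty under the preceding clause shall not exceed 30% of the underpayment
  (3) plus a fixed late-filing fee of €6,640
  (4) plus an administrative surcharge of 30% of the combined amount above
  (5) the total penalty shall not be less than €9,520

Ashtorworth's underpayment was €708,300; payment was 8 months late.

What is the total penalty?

Accrued rate: 6% × 8 = 48%, capped at 30% → 30%
Failure-to-pay penalty: 30% of €708,300 = €212,490
Penalty before surcharge: €212,490 + €6,640 = €219,130
Administrative surcharge: 30% of €219,130 = €65,739
Total penalty: €219,130 + €65,739 = €284,869
Minimum €9,520: €284,869 meets the minimum, no increase.

€284,869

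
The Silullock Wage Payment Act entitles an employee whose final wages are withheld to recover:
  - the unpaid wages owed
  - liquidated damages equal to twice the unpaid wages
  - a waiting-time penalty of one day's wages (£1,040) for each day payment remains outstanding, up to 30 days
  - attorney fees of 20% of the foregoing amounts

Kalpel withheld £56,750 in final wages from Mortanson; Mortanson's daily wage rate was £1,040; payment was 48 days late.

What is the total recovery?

Doubled: 2 × £56,750 = £113,500
Penalty days: min(48, 30) = 30
Waiting-time penalty: 30 × £1,040 = £31,200
Subtotal: £56,750 + £113,500 + £31,200 = £201,450
Attorney fees: 20% of £201,450 = £40,290
Total award: £201,450 + £40,290 = £241,740

Total award: £241,740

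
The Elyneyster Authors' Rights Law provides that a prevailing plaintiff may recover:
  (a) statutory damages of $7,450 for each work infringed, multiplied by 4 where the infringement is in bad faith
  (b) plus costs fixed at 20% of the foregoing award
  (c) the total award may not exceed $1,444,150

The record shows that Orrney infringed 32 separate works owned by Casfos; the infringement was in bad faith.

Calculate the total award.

Statutory damages: 32 × $7,450 = $238,400
Multiplied by 4: 4 × $238,400 = $953,600
Costs: 20% of $953,600 = $190,720
Award plus costs: $953,600 + $190,720 = $1,144,320
Cap at $1,444,150: $1,144,320 is within the cap, no reduction.

$1,144,320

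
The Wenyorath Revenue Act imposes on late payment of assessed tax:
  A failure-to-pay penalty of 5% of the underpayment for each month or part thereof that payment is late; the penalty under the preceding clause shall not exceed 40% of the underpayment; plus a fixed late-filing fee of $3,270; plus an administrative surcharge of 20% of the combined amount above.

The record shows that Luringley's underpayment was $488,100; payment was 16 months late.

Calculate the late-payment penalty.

$238,212

Accrued rate: 5% × 16 = 80%, capped at 40% → 40%
Failure-to-pay penalty: 40% of $488,100 = $195,240
Penalty before surcharge: $195,240 + $3,270 = $198,510
Administrative surcharge: 20% of $198,510 = $39,702
Total penalty: $198,510 + $39,702 = $238,212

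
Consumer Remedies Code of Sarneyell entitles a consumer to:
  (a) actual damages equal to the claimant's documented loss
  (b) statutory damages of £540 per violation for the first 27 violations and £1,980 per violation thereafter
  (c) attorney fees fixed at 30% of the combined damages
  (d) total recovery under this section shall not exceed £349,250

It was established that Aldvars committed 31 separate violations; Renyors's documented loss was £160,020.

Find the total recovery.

Total recovery: £237,276

First 27 violations: 27 × £540 = £14,580
Remaining violations: (31 − 27) × £1,980 = £7,920
Statutory damages: £14,580 + £7,920 = £22,500
Combined damages: £160,020 + £22,500 = £182,520
Attorney fees: 30% of £182,520 = £54,756
Total before cap: £182,520 + £54,756 = £237,276
Cap at £349,250: £237,276 is within the cap, no reduction.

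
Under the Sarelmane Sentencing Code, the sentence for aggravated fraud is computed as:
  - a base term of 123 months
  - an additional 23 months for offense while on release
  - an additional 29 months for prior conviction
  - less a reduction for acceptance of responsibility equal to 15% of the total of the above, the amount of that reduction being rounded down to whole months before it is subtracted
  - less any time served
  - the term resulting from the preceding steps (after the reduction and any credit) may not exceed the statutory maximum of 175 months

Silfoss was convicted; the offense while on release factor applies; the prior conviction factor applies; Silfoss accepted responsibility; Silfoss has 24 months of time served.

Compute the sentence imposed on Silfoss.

Offense while on release enhancement: +23 months
Prior conviction enhancement: +29 months
Adjusted term: 123 months + 23 months + 29 months = 175 months
Acceptance of responsibility reduction: 15% of 175 months = 26 months (rounded down)
After reduction: 175 − 26 = 149 months
Less time served: 149 months − 24 months = 125 months
Cap at 175 months: 125 months is within the cap, no reduction.

125 months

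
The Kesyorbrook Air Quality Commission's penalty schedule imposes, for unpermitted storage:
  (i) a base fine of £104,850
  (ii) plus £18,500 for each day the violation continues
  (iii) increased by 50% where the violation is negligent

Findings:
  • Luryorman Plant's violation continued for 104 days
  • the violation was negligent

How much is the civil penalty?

£3,043,275

Per-day component: 104 × £18,500 = £1,924,000
Base plus per-day: £104,850 + £1,924,000 = £2,028,850
Enhancement: 50% of £2,028,850 = £1,014,425
Enhanced fine: £2,028,850 + £1,014,425 = £3,043,275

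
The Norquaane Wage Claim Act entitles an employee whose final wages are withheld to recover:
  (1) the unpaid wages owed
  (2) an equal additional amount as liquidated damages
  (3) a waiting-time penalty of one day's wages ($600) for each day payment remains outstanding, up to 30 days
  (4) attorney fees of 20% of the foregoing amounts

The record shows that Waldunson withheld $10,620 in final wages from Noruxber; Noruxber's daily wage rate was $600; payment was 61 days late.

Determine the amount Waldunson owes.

$47,088

Liquidated damages (equal amount): $10,620
Penalty days: min(61, 30) = 30
Waiting-time penalty: 30 × $600 = $18,000
Subtotal: $10,620 + $10,620 + $18,000 = $39,240
Attorney fees: 20% of $39,240 = $7,848
Total award: $39,240 + $7,848 = $47,088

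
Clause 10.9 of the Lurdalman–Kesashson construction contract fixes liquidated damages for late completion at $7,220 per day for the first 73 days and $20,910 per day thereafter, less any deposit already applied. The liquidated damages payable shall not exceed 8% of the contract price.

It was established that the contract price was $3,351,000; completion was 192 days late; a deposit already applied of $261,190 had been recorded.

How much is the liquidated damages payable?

First 73 days: 73 × $7,220 = $527,060
Remaining days: (192 − 73) × $20,910 = $2,488,290
Accrued per-day damages: $527,060 + $2,488,290 = $3,015,350
Less deposit already applied: $3,015,350 − $261,190 = $2,754,160
Cap: 8% of $3,351,000 = $268,080
Cap at $268,080: $2,754,160 exceeds the cap → $268,080

$268,080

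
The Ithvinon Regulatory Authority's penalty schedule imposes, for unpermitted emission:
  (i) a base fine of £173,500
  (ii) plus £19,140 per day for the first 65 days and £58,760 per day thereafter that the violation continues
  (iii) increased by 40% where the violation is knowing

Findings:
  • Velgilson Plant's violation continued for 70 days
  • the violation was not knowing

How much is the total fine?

First 65 days: 65 × £19,140 = £1,244,100
Remaining days: (70 − 65) × £58,760 = £293,800
Per-day component: £1,244,100 + £293,800 = £1,537,900
Base plus per-day: £173,500 + £1,537,900 = £1,711,400
The violation was not knowing: no 40% increase.

£1,711,400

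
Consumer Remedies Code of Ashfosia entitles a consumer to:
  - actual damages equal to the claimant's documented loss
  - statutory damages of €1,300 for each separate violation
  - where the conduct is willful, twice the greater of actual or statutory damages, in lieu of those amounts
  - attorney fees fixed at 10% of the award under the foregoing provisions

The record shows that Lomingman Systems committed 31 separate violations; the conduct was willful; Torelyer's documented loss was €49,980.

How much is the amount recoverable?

Statutory damages: 31 × €1,300 = €40,300
Greater of actual damages (€49,980) or statutory damages (€40,300): €49,980
Doubled: 2 × €49,980 = €99,960
Attorney fees: 10% of €99,960 = €9,996
Total recovery: €99,960 + €9,996 = €109,956

€109,956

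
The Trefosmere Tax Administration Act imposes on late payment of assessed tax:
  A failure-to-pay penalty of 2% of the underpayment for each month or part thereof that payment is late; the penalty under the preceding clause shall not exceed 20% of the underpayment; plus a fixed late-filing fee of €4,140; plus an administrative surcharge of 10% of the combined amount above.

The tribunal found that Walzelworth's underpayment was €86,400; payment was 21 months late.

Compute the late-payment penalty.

€23,562

Accrued rate: 2% × 21 = 42%, capped at 20% → 20%
Failure-to-pay penalty: 20% of €86,400 = €17,280
Penalty before surcharge: €17,280 + €4,140 = €21,420
Administrative surcharge: 10% of €21,420 = €2,142
Total penalty: €21,420 + €2,142 = €23,562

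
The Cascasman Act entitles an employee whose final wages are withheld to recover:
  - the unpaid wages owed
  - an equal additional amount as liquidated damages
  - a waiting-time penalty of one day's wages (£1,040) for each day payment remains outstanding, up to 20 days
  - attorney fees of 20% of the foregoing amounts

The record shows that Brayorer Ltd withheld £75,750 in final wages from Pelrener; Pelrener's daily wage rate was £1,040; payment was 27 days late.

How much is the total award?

Liquidated damages (equal amount): £75,750
Penalty days: min(27, 20) = 20
Waiting-time penalty: 20 × £1,040 = £20,800
Subtotal: £75,750 + £75,750 + £20,800 = £172,300
Attorney fees: 20% of £172,300 = £34,460
Total award: £172,300 + £34,460 = £206,760

£206,760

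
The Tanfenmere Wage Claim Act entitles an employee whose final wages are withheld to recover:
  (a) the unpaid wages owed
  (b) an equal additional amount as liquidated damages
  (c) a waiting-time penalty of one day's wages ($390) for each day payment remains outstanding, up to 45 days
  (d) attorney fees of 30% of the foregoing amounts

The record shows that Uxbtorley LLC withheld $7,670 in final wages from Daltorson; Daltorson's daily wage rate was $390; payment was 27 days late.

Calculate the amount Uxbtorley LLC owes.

$33,631

Liquidated damages (equal amount): $7,670
Penalty days: min(27, 45) = 27
Waiting-time penalty: 27 × $390 = $10,530
Subtotal: $7,670 + $7,670 + $10,530 = $25,870
Attorney fees: 30% of $25,870 = $7,761
Total award: $25,870 + $7,761 = $33,631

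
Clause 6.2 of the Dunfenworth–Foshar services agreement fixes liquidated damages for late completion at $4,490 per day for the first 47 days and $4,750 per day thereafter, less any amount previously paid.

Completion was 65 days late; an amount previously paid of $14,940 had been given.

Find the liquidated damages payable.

First 47 days: 47 × $4,490 = $211,030
Remaining days: (65 − 47) × $4,750 = $85,500
Accrued per-day damages: $211,030 + $85,500 = $296,530
Less amount previously paid: $296,530 − $14,940 = $281,590

$281,590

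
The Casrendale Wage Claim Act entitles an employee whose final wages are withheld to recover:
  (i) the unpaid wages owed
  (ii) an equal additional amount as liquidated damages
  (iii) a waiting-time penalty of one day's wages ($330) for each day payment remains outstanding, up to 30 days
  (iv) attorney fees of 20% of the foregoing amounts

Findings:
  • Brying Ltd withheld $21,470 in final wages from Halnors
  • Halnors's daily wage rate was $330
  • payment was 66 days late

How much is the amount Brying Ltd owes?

Liquidated damages (equal amount): $21,470
Penalty days: min(66, 30) = 30
Waiting-time penalty: 30 × $330 = $9,900
Subtotal: $21,470 + $21,470 + $9,900 = $52,840
Attorney fees: 20% of $52,840 = $10,568
Total award: $52,840 + $10,568 = $63,408

$63,408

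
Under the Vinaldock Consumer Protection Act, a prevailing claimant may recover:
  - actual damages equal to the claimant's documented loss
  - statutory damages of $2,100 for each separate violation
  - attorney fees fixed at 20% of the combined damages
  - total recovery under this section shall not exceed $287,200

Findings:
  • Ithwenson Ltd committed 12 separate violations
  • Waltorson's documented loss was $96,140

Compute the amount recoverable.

Statutory damages: 12 × $2,100 = $25,200
Combined damages: $96,140 + $25,200 = $121,340
Attorney fees: 20% of $121,340 = $24,268
Total before cap: $121,340 + $24,268 = $145,608
Cap at $287,200: $145,608 is within the cap, no reduction.

$145,608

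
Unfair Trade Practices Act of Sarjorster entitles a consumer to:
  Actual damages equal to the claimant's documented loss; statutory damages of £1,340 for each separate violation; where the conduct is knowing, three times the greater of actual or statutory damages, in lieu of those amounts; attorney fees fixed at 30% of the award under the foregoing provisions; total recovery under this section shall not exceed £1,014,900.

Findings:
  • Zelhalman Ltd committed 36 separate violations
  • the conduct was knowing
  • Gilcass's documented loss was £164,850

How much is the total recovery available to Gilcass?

£642,915

Statutory damages: 36 × £1,340 = £48,240
Greater of actual damages (£164,850) or statutory damages (£48,240): £164,850
Trebled: 3 × £164,850 = £494,550
Attorney fees: 30% of £494,550 = £148,365
Total before cap: £494,550 + £148,365 = £642,915
Cap at £1,014,900: £642,915 is within the cap, no reduction.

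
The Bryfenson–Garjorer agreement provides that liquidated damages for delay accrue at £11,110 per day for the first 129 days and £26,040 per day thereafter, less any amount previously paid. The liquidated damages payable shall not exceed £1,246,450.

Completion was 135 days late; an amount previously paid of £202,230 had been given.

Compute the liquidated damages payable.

£1,246,450

First 129 days: 129 × £11,110 = £1,433,190
Remaining days: (135 − 129) × £26,040 = £156,240
Accrued per-day damages: £1,433,190 + £156,240 = £1,589,430
Less amount previously paid: £1,589,430 − £202,230 = £1,387,200
Cap at £1,246,450: £1,387,200 exceeds the cap → £1,246,450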